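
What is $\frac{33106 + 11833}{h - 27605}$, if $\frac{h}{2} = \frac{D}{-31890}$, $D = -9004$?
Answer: $- \frac{716552355}{440152721} \approx -1.628$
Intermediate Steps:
$h = \frac{9004}{15945}$ ($h = 2 \left(- \frac{9004}{-31890}\right) = 2 \left(\left(-9004\right) \left(- \frac{1}{31890}\right)\right) = 2 \cdot \frac{4502}{15945} = \frac{9004}{15945} \approx 0.56469$)
$\frac{33106 + 11833}{h - 27605} = \frac{33106 + 11833}{\frac{9004}{15945} - 27605} = \frac{44939}{- \frac{440152721}{15945}} = 44939 \left(- \frac{15945}{440152721}\right) = - \frac{716552355}{440152721}$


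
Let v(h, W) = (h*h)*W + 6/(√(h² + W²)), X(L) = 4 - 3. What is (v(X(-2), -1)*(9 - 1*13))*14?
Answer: 56 - 168*√2 ≈ -181.59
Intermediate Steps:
X(L) = 1
v(h, W) = 6/√(W² + h²) + W*h² (v(h, W) = h²*W + 6/(√(W² + h²)) = W*h² + 6/√(W² + h²) = 6/√(W² + h²) + W*h²)
(v(X(-2), -1)*(9 - 1*13))*14 = ((6/√((-1)² + 1²) - 1*1²)*(9 - 1*13))*14 = ((6/√(1 + 1) - 1*1)*(9 - 13))*14 = ((6/√2 - 1)*(-4))*14 = ((6*(√2/2) - 1)*(-4))*14 = ((3*√2 - 1)*(-4))*14 = ((-1 + 3*√2)*(-4))*14 = (4 - 12*√2)*14 = 56 - 168*√2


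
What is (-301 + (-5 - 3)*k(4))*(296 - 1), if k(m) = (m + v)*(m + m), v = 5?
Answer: -258715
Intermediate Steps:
k(m) = 2*m*(5 + m) (k(m) = (m + 5)*(m + m) = (5 + m)*(2*m) = 2*m*(5 + m))
(-301 + (-5 - 3)*k(4))*(296 - 1) = (-301 + (-5 - 3)*(2*4*(5 + 4)))*(296 - 1) = (-301 - 16*4*9)*295 = (-301 - 8*72)*295 = (-301 - 576)*295 = -877*295 = -258715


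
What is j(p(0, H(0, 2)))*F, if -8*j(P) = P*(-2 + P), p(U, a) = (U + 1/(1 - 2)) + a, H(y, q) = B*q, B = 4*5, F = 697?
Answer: -1005771/8 ≈ -1.2572e+5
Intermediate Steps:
B = 20
H(y, q) = 20*q
p(U, a) = -1 + U + a (p(U, a) = (U + 1/(-1)) + a = (U - 1) + a = (-1 + U) + a = -1 + U + a)
j(P) = -P*(-2 + P)/8
j(p(0, H(0, 2)))*F = ((-1 + 0 + 20*2)*(2 - (-1 + 0 + 20*2))/8)*697 = ((-1 + 0 + 40)*(2 - (-1 + 0 + 40))/8)*697 = ((⅛)*39*(2 - 1*39))*697 = ((⅛)*39*(2 - 39))*697 = ((⅛)*39*(-37))*697 = -1443/8*697 = -1005771/8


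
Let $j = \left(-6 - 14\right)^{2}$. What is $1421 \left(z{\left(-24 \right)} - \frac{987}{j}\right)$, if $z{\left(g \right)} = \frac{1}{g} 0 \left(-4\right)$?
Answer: $- \frac{1402527}{400} \approx -3506.3$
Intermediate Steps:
$j = 400$ ($j = \left(-20\right)^{2} = 400$)
$z{\left(g \right)} = 0$ ($z{\left(g \right)} = 0 \left(-4\right) = 0$)
$1421 \left(z{\left(-24 \right)} - \frac{987}{j}\right) = 1421 \left(0 - \frac{987}{400}\right) = 1421 \left(- \frac{987}{400}\right) = - \frac{1402527}{400}$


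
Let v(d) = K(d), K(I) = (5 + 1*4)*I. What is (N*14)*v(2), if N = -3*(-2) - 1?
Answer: 1260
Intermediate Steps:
K(I) = 9*I (K(I) = (5 + 4)*I = 9*I)
v(d) = 9*d
N = 5 (N = 6 - 1 = 5)
(N*14)*v(2) = (5*14)*(9*2) = 70*18 = 1260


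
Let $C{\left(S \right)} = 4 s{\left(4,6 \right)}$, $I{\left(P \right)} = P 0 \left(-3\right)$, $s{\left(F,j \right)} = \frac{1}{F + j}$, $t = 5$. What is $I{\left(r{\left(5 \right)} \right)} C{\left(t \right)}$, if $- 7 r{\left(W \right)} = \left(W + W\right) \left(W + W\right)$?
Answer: $0$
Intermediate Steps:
$r{\left(W \right)} = - \frac{4 W^{2}}{7}$ ($r{\left(W \right)} = - \frac{\left(W + W\right) \left(W + W\right)}{7} = - \frac{2 W 2 W}{7} = - \frac{4 W^{2}}{7}$)
$I{\left(P \right)} = 0$ ($I{\left(P \right)} = 0 \left(-3\right) = 0$)
$C{\left(S \right)} = \frac{2}{5}$ ($C{\left(S \right)} = \frac{4}{4 + 6} = \frac{4}{10} = 4 \cdot \frac{1}{10} = \frac{2}{5}$)
$I{\left(r{\left(5 \right)} \right)} C{\left(t \right)} = 0 \cdot \frac{2}{5} = 0$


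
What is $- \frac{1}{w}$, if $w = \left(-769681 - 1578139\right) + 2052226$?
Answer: $\frac{1}{295594} \approx 3.383 \cdot 10^{-6}$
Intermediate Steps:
$w = -295594$ ($w = -2347820 + 2052226 = -295594$)
$- \frac{1}{w} = - \frac{1}{-295594} = \left(-1\right) \left(- \frac{1}{295594}\right) = \frac{1}{295594}$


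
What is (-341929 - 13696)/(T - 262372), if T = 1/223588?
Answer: 15902696500/11732646147 ≈ 1.3554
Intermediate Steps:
T = 1/223588 ≈ 4.4725e-6
(-341929 - 13696)/(T - 262372) = (-341929 - 13696)/(1/223588 - 262372) = -355625/(-58663230735/223588) = -355625*(-223588/58663230735) = 15902696500/11732646147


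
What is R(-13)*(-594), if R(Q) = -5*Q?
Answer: -38610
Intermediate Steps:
R(-13)*(-594) = -5*(-13)*(-594) = 65*(-594) = -38610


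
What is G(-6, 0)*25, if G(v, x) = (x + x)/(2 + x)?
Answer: 0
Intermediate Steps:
G(v, x) = 2*x/(2 + x) (G(v, x) = (2*x)/(2 + x) = 2*x/(2 + x))
G(-6, 0)*25 = (2*0/(2 + 0))*25 = (2*0/2)*25 = (2*0*(1/2))*25 = 0*25 = 0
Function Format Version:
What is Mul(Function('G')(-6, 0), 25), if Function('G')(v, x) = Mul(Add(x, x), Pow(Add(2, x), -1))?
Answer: 0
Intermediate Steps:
Function('G')(v, x) = Mul(2, x, Pow(Add(2, x), -1)) (Function('G')(v, x) = Mul(Mul(2, x), Pow(Add(2, x), -1)) = Mul(2, x, Pow(Add(2, x), -1)))
Mul(Function('G')(-6, 0), 25) = Mul(Mul(2, 0, Pow(Add(2, 0), -1)), 25) = Mul(Mul(2, 0, Pow(2, -1)), 25) = Mul(Mul(2, 0, Rational(1, 2)), 25) = Mul(0, 25) = 0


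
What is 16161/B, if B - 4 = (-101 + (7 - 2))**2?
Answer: 16161/9220 ≈ 1.7528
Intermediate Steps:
B = 9220 (B = 4 + (-101 + (7 - 2))**2 = 4 + (-101 + 5)**2 = 4 + (-96)**2 = 4 + 9216 = 9220)
16161/B = 16161/9220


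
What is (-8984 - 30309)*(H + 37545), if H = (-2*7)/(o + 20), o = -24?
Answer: -2950786421/2 ≈ -1.4754e+9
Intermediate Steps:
H = 7/2 (H = (-2*7)/(-24 + 20) = -14/(-4) = -14*(-¼) = 7/2 ≈ 3.5000)
(-8984 - 30309)*(H + 37545) = (-8984 - 30309)*(7/2 + 37545) = -39293*75097/2 = -2950786421/2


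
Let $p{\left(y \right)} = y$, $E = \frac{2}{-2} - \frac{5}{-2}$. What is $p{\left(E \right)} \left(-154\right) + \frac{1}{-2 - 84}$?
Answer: $- \frac{19867}{86} \approx -231.01$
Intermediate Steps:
$E = \frac{3}{2}$ ($E = 2 \left(- \frac{1}{2}\right) - - \frac{5}{2} = -1 + \frac{5}{2} = \frac{3}{2} \approx 1.5$)
$p{\left(E \right)} \left(-154\right) + \frac{1}{-2 - 84} = \frac{3}{2} \left(-154\right) + \frac{1}{-2 - 84} = -231 + \frac{1}{-86} = -231 - \frac{1}{86} = - \frac{19867}{86}$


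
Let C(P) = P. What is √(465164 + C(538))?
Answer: √465702 ≈ 682.42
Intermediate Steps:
√(465164 + C(538)) = √(465164 + 538) = √465702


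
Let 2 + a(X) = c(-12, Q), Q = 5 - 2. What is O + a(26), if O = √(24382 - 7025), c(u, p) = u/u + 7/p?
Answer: 4/3 + √17357 ≈ 133.08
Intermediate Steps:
Q = 3
c(u, p) = 1 + 7/p
a(X) = 4/3 (a(X) = -2 + (7 + 3)/3 = -2 + (⅓)*10 = -2 + 10/3 = 4/3)
O = √17357 ≈ 131.75
O + a(26) = √17357 + 4/3 = 4/3 + √17357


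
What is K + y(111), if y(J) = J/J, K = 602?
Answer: 603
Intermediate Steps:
y(J) = 1
K + y(111) = 602 + 1 = 603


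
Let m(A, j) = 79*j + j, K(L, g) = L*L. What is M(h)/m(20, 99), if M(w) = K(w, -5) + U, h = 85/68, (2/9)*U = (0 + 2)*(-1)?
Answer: -119/126720 ≈ -0.00093908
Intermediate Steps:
K(L, g) = L**2
U = -9 (U = 9*((0 + 2)*(-1))/2 = 9*(2*(-1))/2 = (9/2)*(-2) = -9)
m(A, j) = 80*j
h = 5/4 (h = 85*(1/68) = 5/4 ≈ 1.2500)
M(w) = -9 + w**2 (M(w) = w**2 - 9 = -9 + w**2)
M(h)/m(20, 99) = (-9 + (5/4)**2)/((80*99)) = (-9 + 25/16)/7920 = -119/16*1/7920 = -119/126720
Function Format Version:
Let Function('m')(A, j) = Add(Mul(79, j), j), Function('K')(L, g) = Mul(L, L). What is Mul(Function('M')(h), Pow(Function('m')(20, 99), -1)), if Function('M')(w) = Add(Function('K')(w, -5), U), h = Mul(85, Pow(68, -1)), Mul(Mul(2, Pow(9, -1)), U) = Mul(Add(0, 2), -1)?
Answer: Rational(-119, 126720) ≈ -0.00093908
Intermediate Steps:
Function('K')(L, g) = Pow(L, 2)
U = -9 (U = Mul(Rational(9, 2), Mul(Add(0, 2), -1)) = Mul(Rational(9, 2), Mul(2, -1)) = Mul(Rational(9, 2), -2) = -9)
Function('m')(A, j) = Mul(80, j)
h = Rational(5, 4) (h = Mul(85, Rational(1, 68)) = Rational(5, 4) ≈ 1.2500)
Function('M')(w) = Add(-9, Pow(w, 2)) (Function('M')(w) = Add(Pow(w, 2), -9) = Add(-9, Pow(w, 2)))
Mul(Function('M')(h), Pow(Function('m')(20, 99), -1)) = Mul(Add(-9, Pow(Rational(5, 4), 2)), Pow(Mul(80, 99), -1)) = Mul(Add(-9, Rational(25, 16)), Pow(7920, -1)) = Mul(Rational(-119, 16), Rational(1, 7920)) = Rational(-119, 126720)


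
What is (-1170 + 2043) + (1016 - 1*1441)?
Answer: 448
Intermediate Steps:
(-1170 + 2043) + (1016 - 1*1441) = 873 + (1016 - 1441) = 873 - 425 = 448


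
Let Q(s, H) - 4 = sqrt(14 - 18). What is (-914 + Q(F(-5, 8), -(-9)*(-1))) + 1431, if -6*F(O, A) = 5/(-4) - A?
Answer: 521 + 2*I ≈ 521.0 + 2.0*I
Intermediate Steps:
F(O, A) = 5/24 + A/6 (F(O, A) = -(5/(-4) - A)/6 = -(5*(-1/4) - A)/6 = -(-5/4 - A)/6 = 5/24 + A/6)
Q(s, H) = 4 + 2*I (Q(s, H) = 4 + sqrt(14 - 18) = 4 + sqrt(-4) = 4 + 2*I)
(-914 + Q(F(-5, 8), -(-9)*(-1))) + 1431 = (-914 + (4 + 2*I)) + 1431 = (-910 + 2*I) + 1431 = 521 + 2*I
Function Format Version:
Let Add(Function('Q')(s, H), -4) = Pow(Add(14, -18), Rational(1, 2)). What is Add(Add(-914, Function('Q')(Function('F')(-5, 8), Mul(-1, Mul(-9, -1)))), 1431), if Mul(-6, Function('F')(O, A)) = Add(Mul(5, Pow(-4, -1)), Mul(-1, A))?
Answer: Add(521, Mul(2, I)) ≈ Add(521.00, Mul(2.0000, I))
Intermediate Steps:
Function('F')(O, A) = Add(Rational(5, 24), Mul(Rational(1, 6), A)) (Function('F')(O, A) = Mul(Rational(-1, 6), Add(Mul(5, Pow(-4, -1)), Mul(-1, A))) = Mul(Rational(-1, 6), Add(Mul(5, Rational(-1, 4)), Mul(-1, A))) = Mul(Rational(-1, 6), Add(Rational(-5, 4), Mul(-1, A))) = Add(Rational(5, 24), Mul(Rational(1, 6), A)))
Function('Q')(s, H) = Add(4, Mul(2, I)) (Function('Q')(s, H) = Add(4, Pow(Add(14, -18), Rational(1, 2))) = Add(4, Pow(-4, Rational(1, 2))) = Add(4, Mul(2, I)))
Add(Add(-914, Function('Q')(Function('F')(-5, 8), Mul(-1, Mul(-9, -1)))), 1431) = Add(Add(-914, Add(4, Mul(2, I))), 1431) = Add(Add(-910, Mul(2, I)), 1431) = Add(521, Mul(2, I))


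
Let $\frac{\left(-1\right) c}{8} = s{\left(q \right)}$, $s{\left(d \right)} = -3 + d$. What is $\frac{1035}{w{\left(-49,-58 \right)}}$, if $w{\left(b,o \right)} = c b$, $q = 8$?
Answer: $\frac{207}{392} \approx 0.52806$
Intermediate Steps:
$c = -40$ ($c = - 8 \left(-3 + 8\right) = \left(-8\right) 5 = -40$)
$w{\left(b,o \right)} = - 40 b$
$\frac{1035}{w{\left(-49,-58 \right)}} = \frac{1035}{\left(-40\right) \left(-49\right)} = \frac{1035}{1960} = 1035 \cdot \frac{1}{1960} = \frac{207}{392}$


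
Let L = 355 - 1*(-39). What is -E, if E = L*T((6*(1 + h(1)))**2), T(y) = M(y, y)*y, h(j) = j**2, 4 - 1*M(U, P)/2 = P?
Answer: 15886080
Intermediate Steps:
M(U, P) = 8 - 2*P
L = 394 (L = 355 + 39 = 394)
T(y) = y*(8 - 2*y) (T(y) = (8 - 2*y)*y = y*(8 - 2*y))
E = -15886080 (E = 394*(2*(6*(1 + 1**2))**2*(4 - (6*(1 + 1**2))**2)) = 394*(2*(6*(1 + 1))**2*(4 - (6*(1 + 1))**2)) = 394*(2*(6*2)**2*(4 - (6*2)**2)) = 394*(2*12**2*(4 - 1*12**2)) = 394*(2*144*(4 - 1*144)) = 394*(2*144*(4 - 144)) = 394*(2*144*(-140)) = 394*(-40320) = -15886080)
-E = -1*(-15886080) = 15886080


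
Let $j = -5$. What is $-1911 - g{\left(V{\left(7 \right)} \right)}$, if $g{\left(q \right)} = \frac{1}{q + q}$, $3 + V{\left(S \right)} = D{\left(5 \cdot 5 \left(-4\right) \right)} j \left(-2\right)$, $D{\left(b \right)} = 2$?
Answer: $- \frac{64975}{34} \approx -1911.0$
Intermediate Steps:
$V{\left(S \right)} = 17$ ($V{\left(S \right)} = -3 + 2 \left(-5\right) \left(-2\right) = -3 - -20 = -3 + 20 = 17$)
$g{\left(q \right)} = \frac{1}{2 q}$
$-1911 - g{\left(V{\left(7 \right)} \right)} = -1911 - \frac{1}{2 \cdot 17} = -1911 - \frac{1}{2} \cdot \frac{1}{17} = -1911 - \frac{1}{34} = - \frac{64975}{34}$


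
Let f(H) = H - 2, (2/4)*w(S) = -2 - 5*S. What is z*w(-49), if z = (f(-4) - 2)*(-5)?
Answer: 19440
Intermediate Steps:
w(S) = -4 - 10*S (w(S) = 2*(-2 - 5*S) = -4 - 10*S)
f(H) = -2 + H
z = 40 (z = ((-2 - 4) - 2)*(-5) = (-6 - 2)*(-5) = -8*(-5) = 40)
z*w(-49) = 40*(-4 - 10*(-49)) = 40*(-4 + 490) = 40*486 = 19440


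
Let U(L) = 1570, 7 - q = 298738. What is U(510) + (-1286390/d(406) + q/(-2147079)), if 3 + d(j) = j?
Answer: -467794070709/288424279 ≈ -1621.9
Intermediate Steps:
q = -298731 (q = 7 - 1*298738 = 7 - 298738 = -298731)
d(j) = -3 + j
U(510) + (-1286390/d(406) + q/(-2147079)) = 1570 + (-1286390/(-3 + 406) - 298731/(-2147079)) = 1570 + (-1286390/403 - 298731*(-1/2147079)) = 1570 + (-1286390*1/403 + 99577/715693) = 1570 + (-1286390/403 + 99577/715693) = 1570 - 920620188739/288424279 = -467794070709/288424279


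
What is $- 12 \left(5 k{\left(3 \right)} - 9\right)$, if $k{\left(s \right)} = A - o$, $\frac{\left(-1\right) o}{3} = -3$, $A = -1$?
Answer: $708$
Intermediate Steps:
$o = 9$ ($o = \left(-3\right) \left(-3\right) = 9$)
$k{\left(s \right)} = -10$ ($k{\left(s \right)} = -1 - 9 = -10$)
$- 12 \left(5 k{\left(3 \right)} - 9\right) = - 12 \left(5 \left(-10\right) - 9\right) = - 12 \left(-50 - 9\right) = \left(-12\right) \left(-59\right) = 708$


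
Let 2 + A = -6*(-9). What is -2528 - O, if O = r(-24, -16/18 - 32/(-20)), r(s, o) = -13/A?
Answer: -10111/4 ≈ -2527.8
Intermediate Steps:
A = 52 (A = -2 - 6*(-9) = -2 + 54 = 52)
r(s, o) = -¼ (r(s, o) = -13/52 = -13*1/52 = -¼)
O = -¼ ≈ -0.25000
-2528 - O = -2528 - 1*(-¼) = -2528 + ¼ = -10111/4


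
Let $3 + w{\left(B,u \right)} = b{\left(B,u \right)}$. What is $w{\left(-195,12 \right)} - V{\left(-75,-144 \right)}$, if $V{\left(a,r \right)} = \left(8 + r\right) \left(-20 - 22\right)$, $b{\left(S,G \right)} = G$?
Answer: $-5703$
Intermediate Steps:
$w{\left(B,u \right)} = -3 + u$
$V{\left(a,r \right)} = -336 - 42 r$ ($V{\left(a,r \right)} = \left(8 + r\right) \left(-42\right) = -336 - 42 r$)
$w{\left(-195,12 \right)} - V{\left(-75,-144 \right)} = \left(-3 + 12\right) - \left(-336 - -6048\right) = 9 - \left(-336 + 6048\right) = 9 - 5712 = -5703$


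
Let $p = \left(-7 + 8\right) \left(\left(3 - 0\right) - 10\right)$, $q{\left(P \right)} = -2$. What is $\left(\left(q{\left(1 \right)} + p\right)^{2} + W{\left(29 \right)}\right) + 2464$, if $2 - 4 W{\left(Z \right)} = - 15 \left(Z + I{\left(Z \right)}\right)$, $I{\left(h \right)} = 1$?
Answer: $2658$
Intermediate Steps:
$p = -7$ ($p = 1 \left(\left(3 + 0\right) - 10\right) = 1 \left(3 - 10\right) = 1 \left(-7\right) = -7$)
$W{\left(Z \right)} = \frac{17}{4} + \frac{15 Z}{4}$ ($W{\left(Z \right)} = \frac{1}{2} - \frac{\left(-15\right) \left(Z + 1\right)}{4} = \frac{1}{2} - \frac{\left(-15\right) \left(1 + Z\right)}{4} = \frac{1}{2} - \frac{-15 - 15 Z}{4} = \frac{1}{2} + \left(\frac{15}{4} + \frac{15 Z}{4}\right) = \frac{17}{4} + \frac{15 Z}{4}$)
$\left(\left(q{\left(1 \right)} + p\right)^{2} + W{\left(29 \right)}\right) + 2464 = \left(\left(-2 - 7\right)^{2} + \left(\frac{17}{4} + \frac{15}{4} \cdot 29\right)\right) + 2464 = \left(\left(-9\right)^{2} + \left(\frac{17}{4} + \frac{435}{4}\right)\right) + 2464 = \left(81 + 113\right) + 2464 = 194 + 2464 = 2658$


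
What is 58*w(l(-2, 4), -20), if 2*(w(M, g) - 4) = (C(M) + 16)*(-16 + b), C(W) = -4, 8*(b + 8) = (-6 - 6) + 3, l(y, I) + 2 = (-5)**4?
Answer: -17023/2 ≈ -8511.5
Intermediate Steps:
l(y, I) = 623 (l(y, I) = -2 + (-5)**4 = -2 + 625 = 623)
b = -73/8 (b = -8 + ((-6 - 6) + 3)/8 = -8 + (-12 + 3)/8 = -8 + (1/8)*(-9) = -8 - 9/8 = -73/8 ≈ -9.1250)
w(M, g) = -587/4 (w(M, g) = 4 + ((-4 + 16)*(-16 - 73/8))/2 = 4 + (12*(-201/8))/2 = 4 + (1/2)*(-603/2) = 4 - 603/4 = -587/4)
58*w(l(-2, 4), -20) = 58*(-587/4) = -17023/2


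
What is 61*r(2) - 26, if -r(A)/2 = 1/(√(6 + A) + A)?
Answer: 35 - 61*√2 ≈ -51.267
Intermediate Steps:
r(A) = -2/(A + √(6 + A)) (r(A) = -2/(√(6 + A) + A) = -2/(A + √(6 + A)))
61*r(2) - 26 = 61*(-2/(2 + √(6 + 2))) - 26 = 61*(-2/(2 + √8)) - 26 = 61*(-2/(2 + 2*√2)) - 26 = -122/(2 + 2*√2) - 26 = -26 - 122/(2 + 2*√2)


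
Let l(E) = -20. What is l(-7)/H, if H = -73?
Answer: 20/73 ≈ 0.27397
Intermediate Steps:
l(-7)/H = -20/(-73) = -20*(-1/73) = 20/73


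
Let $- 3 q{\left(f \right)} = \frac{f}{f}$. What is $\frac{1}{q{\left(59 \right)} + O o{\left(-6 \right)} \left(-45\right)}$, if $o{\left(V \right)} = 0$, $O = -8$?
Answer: $-3$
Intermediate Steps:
$q{\left(f \right)} = - \frac{1}{3}$ ($q{\left(f \right)} = - \frac{f \frac{1}{f}}{3} = \left(- \frac{1}{3}\right) 1 = - \frac{1}{3}$)
$\frac{1}{q{\left(59 \right)} + O o{\left(-6 \right)} \left(-45\right)} = \frac{1}{- \frac{1}{3} + \left(-8\right) 0 \left(-45\right)} = \frac{1}{- \frac{1}{3} + 0 \left(-45\right)} = \frac{1}{- \frac{1}{3} + 0} = \frac{1}{- \frac{1}{3}} = -3$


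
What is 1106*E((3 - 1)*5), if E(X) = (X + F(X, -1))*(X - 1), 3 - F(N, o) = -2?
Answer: 149310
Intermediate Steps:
F(N, o) = 5 (F(N, o) = 3 - 1*(-2) = 3 + 2 = 5)
E(X) = (-1 + X)*(5 + X) (E(X) = (X + 5)*(X - 1) = (5 + X)*(-1 + X) = (-1 + X)*(5 + X))
1106*E((3 - 1)*5) = 1106*(-5 + ((3 - 1)*5)² + 4*((3 - 1)*5)) = 1106*(-5 + (2*5)² + 4*(2*5)) = 1106*(-5 + 10² + 4*10) = 1106*(-5 + 100 + 40) = 1106*135 = 149310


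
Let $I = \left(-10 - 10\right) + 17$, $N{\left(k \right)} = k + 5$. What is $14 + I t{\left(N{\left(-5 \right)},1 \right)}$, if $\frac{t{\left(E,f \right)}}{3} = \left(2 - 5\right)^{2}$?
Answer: $-67$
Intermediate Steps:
$N{\left(k \right)} = 5 + k$
$I = -3$ ($I = -20 + 17 = -3$)
$t{\left(E,f \right)} = 27$ ($t{\left(E,f \right)} = 3 \left(2 - 5\right)^{2} = 3 \left(-3\right)^{2} = 3 \cdot 9 = 27$)
$14 + I t{\left(N{\left(-5 \right)},1 \right)} = 14 - 81 = -67$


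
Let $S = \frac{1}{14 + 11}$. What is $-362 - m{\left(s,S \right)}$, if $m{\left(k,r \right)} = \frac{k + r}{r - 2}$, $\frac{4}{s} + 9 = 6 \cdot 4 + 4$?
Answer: $- \frac{48129}{133} \approx -361.87$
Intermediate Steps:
$S = \frac{1}{25} \approx 0.04$
$s = \frac{4}{19}$ ($s = \frac{4}{-9 + \left(6 \cdot 4 + 4\right)} = \frac{4}{-9 + \left(24 + 4\right)} = \frac{4}{-9 + 28} = \frac{4}{19} \approx 0.21053$)
$m{\left(k,r \right)} = \frac{k + r}{-2 + r}$
$-362 - m{\left(s,S \right)} = -362 - \frac{\frac{4}{19} + \frac{1}{25}}{-2 + \frac{1}{25}} = -362 - \frac{1}{- \frac{49}{25}} \cdot \frac{119}{475} = -362 - \left(- \frac{25}{49}\right) \frac{119}{475} = -362 - - \frac{17}{133} = -362 + \frac{17}{133} = - \frac{48129}{133}$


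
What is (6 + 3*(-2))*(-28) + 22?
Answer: 22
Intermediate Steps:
(6 + 3*(-2))*(-28) + 22 = (6 - 6)*(-28) + 22 = 0*(-28) + 22 = 0 + 22 = 22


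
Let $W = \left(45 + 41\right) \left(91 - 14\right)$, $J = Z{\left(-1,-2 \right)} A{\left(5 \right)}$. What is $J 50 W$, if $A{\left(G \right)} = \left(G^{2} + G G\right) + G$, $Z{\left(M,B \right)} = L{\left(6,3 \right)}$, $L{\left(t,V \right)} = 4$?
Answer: $72842000$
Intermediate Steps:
$Z{\left(M,B \right)} = 4$
$A{\left(G \right)} = G + 2 G^{2}$ ($A{\left(G \right)} = \left(G^{2} + G^{2}\right) + G = 2 G^{2} + G = G + 2 G^{2}$)
$J = 220$ ($J = 4 \cdot 5 \left(1 + 2 \cdot 5\right) = 4 \cdot 5 \left(1 + 10\right) = 4 \cdot 5 \cdot 11 = 4 \cdot 55 = 220$)
$W = 6622$ ($W = 86 \cdot 77 = 6622$)
$J 50 W = 220 \cdot 50 \cdot 6622 = 11000 \cdot 6622 = 72842000$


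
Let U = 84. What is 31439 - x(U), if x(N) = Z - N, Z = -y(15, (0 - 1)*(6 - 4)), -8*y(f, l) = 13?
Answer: 252171/8 ≈ 31521.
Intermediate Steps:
y(f, l) = -13/8 (y(f, l) = -⅛*13 = -13/8)
Z = 13/8 (Z = -1*(-13/8) = 13/8 ≈ 1.6250)
x(N) = 13/8 - N
31439 - x(U) = 31439 - (13/8 - 1*84) = 31439 - (13/8 - 84) = 31439 - 1*(-659/8) = 31439 + 659/8 = 252171/8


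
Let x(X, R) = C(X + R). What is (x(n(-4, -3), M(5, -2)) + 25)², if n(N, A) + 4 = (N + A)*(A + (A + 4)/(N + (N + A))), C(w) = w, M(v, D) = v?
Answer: 274576/121 ≈ 2269.2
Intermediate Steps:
n(N, A) = -4 + (A + N)*(A + (4 + A)/(A + 2*N)) (n(N, A) = -4 + (N + A)*(A + (A + 4)/(N + (N + A))) = -4 + (A + N)*(A + (4 + A)/(N + (A + N))) = -4 + (A + N)*(A + (4 + A)/(A + 2*N)))
x(X, R) = R + X (x(X, R) = X + R = R + X)
(x(n(-4, -3), M(5, -2)) + 25)² = ((5 + ((-3)² + (-3)³ - 4*(-4) - 3*(-4) + 2*(-3)*(-4)² + 3*(-4)*(-3)²)/(-3 + 2*(-4))) + 25)² = ((5 + (9 - 27 + 16 + 12 + 2*(-3)*16 + 3*(-4)*9)/(-3 - 8)) + 25)² = ((5 + (9 - 27 + 16 + 12 - 96 - 108)/(-11)) + 25)² = ((5 - 1/11*(-194)) + 25)² = ((5 + 194/11) + 25)² = (249/11 + 25)² = (524/11)² = 274576/121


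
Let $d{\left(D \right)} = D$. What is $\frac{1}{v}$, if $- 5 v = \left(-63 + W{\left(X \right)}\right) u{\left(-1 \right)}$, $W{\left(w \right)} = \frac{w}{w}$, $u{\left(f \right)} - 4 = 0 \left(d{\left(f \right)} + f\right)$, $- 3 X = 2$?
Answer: $\frac{5}{248} \approx 0.020161$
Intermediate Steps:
$X = - \frac{2}{3}$ ($X = \left(- \frac{1}{3}\right) 2 = - \frac{2}{3} \approx -0.66667$)
$u{\left(f \right)} = 4$ ($u{\left(f \right)} = 4 + 0 \left(f + f\right) = 4 + 0 \cdot 2 f = 4 + 0 = 4$)
$W{\left(w \right)} = 1$
$v = \frac{248}{5}$ ($v = - \frac{\left(-63 + 1\right) 4}{5} = - \frac{\left(-62\right) 4}{5} = \left(- \frac{1}{5}\right) \left(-248\right) = \frac{248}{5} \approx 49.6$)
$\frac{1}{v} = \frac{1}{\frac{248}{5}} = \frac{5}{248}$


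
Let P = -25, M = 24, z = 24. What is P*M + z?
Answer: -576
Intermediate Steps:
P*M + z = -25*24 + 24 = -600 + 24 = -576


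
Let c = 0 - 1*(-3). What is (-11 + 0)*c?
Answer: -33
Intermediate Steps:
c = 3 (c = 0 + 3 = 3)
(-11 + 0)*c = (-11 + 0)*3 = -11*3 = -33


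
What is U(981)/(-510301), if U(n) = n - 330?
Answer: -651/510301 ≈ -0.0012757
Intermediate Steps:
U(n) = -330 + n
U(981)/(-510301) = (-330 + 981)/(-510301) = 651*(-1/510301) = -651/510301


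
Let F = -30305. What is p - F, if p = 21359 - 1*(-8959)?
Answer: 60623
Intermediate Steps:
p = 30318 (p = 21359 + 8959 = 30318)
p - F = 30318 - 1*(-30305) = 30318 + 30305 = 60623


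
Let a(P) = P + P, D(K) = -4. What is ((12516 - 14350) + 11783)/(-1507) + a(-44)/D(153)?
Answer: 23205/1507 ≈ 15.398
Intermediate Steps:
a(P) = 2*P
((12516 - 14350) + 11783)/(-1507) + a(-44)/D(153) = ((12516 - 14350) + 11783)/(-1507) + (2*(-44))/(-4) = (-1834 + 11783)*(-1/1507) - 88*(-1/4) = 9949*(-1/1507) + 22 = -9949/1507 + 22 = 23205/1507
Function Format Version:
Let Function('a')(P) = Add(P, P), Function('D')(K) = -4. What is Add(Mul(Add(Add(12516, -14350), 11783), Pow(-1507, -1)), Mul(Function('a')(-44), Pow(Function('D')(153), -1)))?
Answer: Rational(23205, 1507) ≈ 15.398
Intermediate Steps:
Function('a')(P) = Mul(2, P)
Add(Mul(Add(Add(12516, -14350), 11783), Pow(-1507, -1)), Mul(Function('a')(-44), Pow(Function('D')(153), -1))) = Add(Mul(Add(Add(12516, -14350), 11783), Pow(-1507, -1)), Mul(Mul(2, -44), Pow(-4, -1))) = Add(Mul(Add(-1834, 11783), Rational(-1, 1507)), Mul(-88, Rational(-1, 4))) = Add(Mul(9949, Rational(-1, 1507)), 22) = Add(Rational(-9949, 1507), 22) = Rational(23205, 1507)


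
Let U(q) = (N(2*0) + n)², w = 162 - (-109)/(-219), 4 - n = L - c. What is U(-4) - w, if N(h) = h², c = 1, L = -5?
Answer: -13469/219 ≈ -61.502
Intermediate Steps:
n = 10 (n = 4 - (-5 - 1*1) = 4 - (-5 - 1) = 4 - 1*(-6) = 4 + 6 = 10)
w = 35369/219 (w = 162 - (-109)*(-1)/219 = 162 - 1*109/219 = 162 - 109/219 = 35369/219 ≈ 161.50)
U(q) = 100 (U(q) = ((2*0)² + 10)² = (0² + 10)² = (0 + 10)² = 10² = 100)
U(-4) - w = 100 - 1*35369/219 = 100 - 35369/219 = -13469/219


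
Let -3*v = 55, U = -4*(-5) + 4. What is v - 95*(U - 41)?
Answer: 4790/3 ≈ 1596.7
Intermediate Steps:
U = 24 (U = 20 + 4 = 24)
v = -55/3 (v = -⅓*55 = -55/3 ≈ -18.333)
v - 95*(U - 41) = -55/3 - 95*(24 - 41) = -55/3 - 95*(-17) = -55/3 + 1615 = 4790/3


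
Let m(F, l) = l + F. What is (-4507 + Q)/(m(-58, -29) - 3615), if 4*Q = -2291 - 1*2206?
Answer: 22525/14808 ≈ 1.5211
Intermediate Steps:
m(F, l) = F + l
Q = -4497/4 (Q = (-2291 - 1*2206)/4 = (-2291 - 2206)/4 = (¼)*(-4497) = -4497/4 ≈ -1124.3)
(-4507 + Q)/(m(-58, -29) - 3615) = (-4507 - 4497/4)/((-58 - 29) - 3615) = -22525/(4*(-87 - 3615)) = -22525/4/(-3702) = -22525/4*(-1/3702) = 22525/14808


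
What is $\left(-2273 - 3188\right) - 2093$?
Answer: $-7554$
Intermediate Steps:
$\left(-2273 - 3188\right) - 2093 = -5461 - 2093 = -7554$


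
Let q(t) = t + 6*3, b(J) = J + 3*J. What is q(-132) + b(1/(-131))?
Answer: -14938/131 ≈ -114.03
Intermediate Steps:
b(J) = 4*J
q(t) = 18 + t (q(t) = t + 18 = 18 + t)
q(-132) + b(1/(-131)) = (18 - 132) + 4/(-131) = -114 + 4*(-1/131) = -114 - 4/131 = -14938/131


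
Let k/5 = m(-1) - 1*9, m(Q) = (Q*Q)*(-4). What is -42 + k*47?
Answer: -3097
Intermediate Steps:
m(Q) = -4*Q² (m(Q) = Q²*(-4) = -4*Q²)
k = -65 (k = 5*(-4*(-1)² - 1*9) = 5*(-4*1 - 9) = 5*(-4 - 9) = 5*(-13) = -65)
-42 + k*47 = -42 - 65*47 = -42 - 3055 = -3097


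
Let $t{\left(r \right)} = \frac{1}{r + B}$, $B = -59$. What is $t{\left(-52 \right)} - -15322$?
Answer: $\frac{1700741}{111} \approx 15322.0$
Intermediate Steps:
$t{\left(r \right)} = \frac{1}{-59 + r}$ ($t{\left(r \right)} = \frac{1}{r - 59} = \frac{1}{-59 + r}$)
$t{\left(-52 \right)} - -15322 = \frac{1}{-59 - 52} - -15322 = \frac{1}{-111} + 15322 = - \frac{1}{111} + 15322 = \frac{1700741}{111}$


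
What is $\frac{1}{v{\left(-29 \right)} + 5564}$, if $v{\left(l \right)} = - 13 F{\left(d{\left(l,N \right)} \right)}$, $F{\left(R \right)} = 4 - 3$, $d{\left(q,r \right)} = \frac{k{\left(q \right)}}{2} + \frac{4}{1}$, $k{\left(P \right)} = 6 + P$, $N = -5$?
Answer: $\frac{1}{5551} \approx 0.00018015$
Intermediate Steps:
$d{\left(q,r \right)} = 7 + \frac{q}{2}$ ($d{\left(q,r \right)} = \frac{6 + q}{2} + \frac{4}{1} = \left(6 + q\right) \frac{1}{2} + 4 \cdot 1 = \left(3 + \frac{q}{2}\right) + 4 = 7 + \frac{q}{2}$)
$F{\left(R \right)} = 1$ ($F{\left(R \right)} = 4 - 3 = 1$)
$v{\left(l \right)} = -13$ ($v{\left(l \right)} = \left(-13\right) 1 = -13$)
$\frac{1}{v{\left(-29 \right)} + 5564} = \frac{1}{-13 + 5564} = \frac{1}{5551}$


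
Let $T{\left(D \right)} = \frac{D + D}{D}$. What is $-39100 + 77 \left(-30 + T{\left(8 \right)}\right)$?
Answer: $-41256$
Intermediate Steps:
$T{\left(D \right)} = 2$ ($T{\left(D \right)} = \frac{2 D}{D} = 2$)
$-39100 + 77 \left(-30 + T{\left(8 \right)}\right) = -39100 + 77 \left(-30 + 2\right) = -39100 + 77 \left(-28\right) = -39100 - 2156 = -41256$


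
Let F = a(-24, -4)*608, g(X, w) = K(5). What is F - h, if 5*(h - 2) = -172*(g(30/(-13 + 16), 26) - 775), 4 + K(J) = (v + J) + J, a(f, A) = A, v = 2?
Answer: -144094/5 ≈ -28819.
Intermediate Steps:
K(J) = -2 + 2*J (K(J) = -4 + ((2 + J) + J) = -4 + (2 + 2*J) = -2 + 2*J)
g(X, w) = 8 (g(X, w) = -2 + 2*5 = -2 + 10 = 8)
F = -2432 (F = -4*608 = -2432)
h = 131934/5 (h = 2 + (-172*(8 - 775))/5 = 2 + (-172*(-767))/5 = 2 + (1/5)*131924 = 2 + 131924/5 = 131934/5 ≈ 26387.)
F - h = -2432 - 1*131934/5 = -2432 - 131934/5 = -144094/5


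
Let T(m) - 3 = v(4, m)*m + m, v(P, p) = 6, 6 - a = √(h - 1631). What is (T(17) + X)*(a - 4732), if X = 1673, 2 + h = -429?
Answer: -8483170 - 1795*I*√2062 ≈ -8.4832e+6 - 81510.0*I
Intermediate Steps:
h = -431 (h = -2 - 429 = -431)
a = 6 - I*√2062 (a = 6 - √(-431 - 1631) = 6 - √(-2062) = 6 - I*√2062 ≈ 6.0 - 45.409*I)
T(m) = 3 + 7*m (T(m) = 3 + (6*m + m) = 3 + 7*m)
(T(17) + X)*(a - 4732) = ((3 + 7*17) + 1673)*((6 - I*√2062) - 4732) = ((3 + 119) + 1673)*(-4726 - I*√2062) = (122 + 1673)*(-4726 - I*√2062) = 1795*(-4726 - I*√2062) = -8483170 - 1795*I*√2062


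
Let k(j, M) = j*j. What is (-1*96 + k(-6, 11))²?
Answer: 3600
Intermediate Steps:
k(j, M) = j²
(-1*96 + k(-6, 11))² = (-1*96 + (-6)²)² = (-96 + 36)² = (-60)² = 3600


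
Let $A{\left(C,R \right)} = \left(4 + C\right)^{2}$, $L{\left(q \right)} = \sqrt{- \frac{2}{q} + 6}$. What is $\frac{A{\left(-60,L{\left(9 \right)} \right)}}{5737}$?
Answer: $\frac{3136}{5737} \approx 0.54663$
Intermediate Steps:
$L{\left(q \right)} = \sqrt{6 - \frac{2}{q}}$
$\frac{A{\left(-60,L{\left(9 \right)} \right)}}{5737} = \frac{\left(4 - 60\right)^{2}}{5737} = \left(-56\right)^{2} \cdot \frac{1}{5737} = 3136 \cdot \frac{1}{5737} = \frac{3136}{5737}$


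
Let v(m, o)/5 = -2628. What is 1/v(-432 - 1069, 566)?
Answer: -1/13140 ≈ -7.6103e-5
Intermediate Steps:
v(m, o) = -13140 (v(m, o) = 5*(-2628) = -13140)
1/v(-432 - 1069, 566) = 1/(-13140) = -1/13140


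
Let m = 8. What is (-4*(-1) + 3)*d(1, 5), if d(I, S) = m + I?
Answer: 63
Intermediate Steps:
d(I, S) = 8 + I
(-4*(-1) + 3)*d(1, 5) = (-4*(-1) + 3)*(8 + 1) = (-2*(-2) + 3)*9 = (4 + 3)*9 = 7*9 = 63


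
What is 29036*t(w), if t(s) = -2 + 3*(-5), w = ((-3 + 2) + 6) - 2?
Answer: -493612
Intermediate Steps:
w = 3 (w = (-1 + 6) - 2 = 5 - 2 = 3)
t(s) = -17 (t(s) = -2 - 15 = -17)
29036*t(w) = 29036*(-17) = -493612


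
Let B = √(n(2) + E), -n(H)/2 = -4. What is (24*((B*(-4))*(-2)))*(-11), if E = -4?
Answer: -4224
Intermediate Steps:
n(H) = 8 (n(H) = -2*(-4) = 8)
B = 2 (B = √(8 - 4) = √4 = 2)
(24*((B*(-4))*(-2)))*(-11) = (24*((2*(-4))*(-2)))*(-11) = (24*(-8*(-2)))*(-11) = (24*16)*(-11) = 384*(-11) = -4224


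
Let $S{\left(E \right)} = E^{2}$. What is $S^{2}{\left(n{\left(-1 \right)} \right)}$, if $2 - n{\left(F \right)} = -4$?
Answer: $1296$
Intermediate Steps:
$n{\left(F \right)} = 6$ ($n{\left(F \right)} = 2 - -4 = 2 + 4 = 6$)
$S^{2}{\left(n{\left(-1 \right)} \right)} = \left(6^{2}\right)^{2} = 36^{2} = 1296$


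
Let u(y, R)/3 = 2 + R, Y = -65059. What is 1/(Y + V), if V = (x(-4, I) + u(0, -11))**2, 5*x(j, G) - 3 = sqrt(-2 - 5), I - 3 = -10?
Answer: 25*I/(22*(-73139*I + 12*sqrt(7))) ≈ -1.5537e-5 + 6.7445e-9*I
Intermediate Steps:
I = -7 (I = 3 - 10 = -7)
x(j, G) = 3/5 + I*sqrt(7)/5 (x(j, G) = 3/5 + sqrt(-2 - 5)/5 = 3/5 + sqrt(-7)/5 = 3/5 + (I*sqrt(7))/5 = 3/5 + I*sqrt(7)/5)
u(y, R) = 6 + 3*R (u(y, R) = 3*(2 + R) = 6 + 3*R)
V = (-132/5 + I*sqrt(7)/5)**2 (V = ((3/5 + I*sqrt(7)/5) + (6 + 3*(-11)))**2 = ((3/5 + I*sqrt(7)/5) + (6 - 33))**2 = ((3/5 + I*sqrt(7)/5) - 27)**2 = (-132/5 + I*sqrt(7)/5)**2 ≈ 696.68 - 27.939*I)
1/(Y + V) = 1/(-65059 + (132 - I*sqrt(7))**2/25)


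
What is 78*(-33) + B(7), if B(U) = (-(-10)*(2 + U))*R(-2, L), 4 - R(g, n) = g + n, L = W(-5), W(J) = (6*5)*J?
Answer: 11466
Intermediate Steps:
W(J) = 30*J
L = -150 (L = 30*(-5) = -150)
R(g, n) = 4 - g - n (R(g, n) = 4 - (g + n) = 4 + (-g - n) = 4 - g - n)
B(U) = 3120 + 1560*U (B(U) = (-(-10)*(2 + U))*(4 - 1*(-2) - 1*(-150)) = (-2*(-10 - 5*U))*(4 + 2 + 150) = (20 + 10*U)*156 = 3120 + 1560*U)
78*(-33) + B(7) = 78*(-33) + (3120 + 1560*7) = -2574 + (3120 + 10920) = -2574 + 14040 = 11466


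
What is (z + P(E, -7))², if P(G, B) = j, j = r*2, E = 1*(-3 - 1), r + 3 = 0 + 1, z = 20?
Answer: 256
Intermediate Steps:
r = -2 (r = -3 + (0 + 1) = -3 + 1 = -2)
E = -4 (E = 1*(-4) = -4)
j = -4 (j = -2*2 = -4)
P(G, B) = -4
(z + P(E, -7))² = (20 - 4)² = 16² = 256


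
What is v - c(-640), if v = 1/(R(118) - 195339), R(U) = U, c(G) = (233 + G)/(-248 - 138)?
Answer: -79455333/75355306 ≈ -1.0544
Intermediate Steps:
c(G) = -233/386 - G/386 (c(G) = (233 + G)/(-386) = (233 + G)*(-1/386) = -233/386 - G/386)
v = -1/195221 (v = 1/(118 - 195339) = 1/(-195221) = -1/195221 ≈ -5.1224e-6)
v - c(-640) = -1/195221 - (-233/386 - 1/386*(-640)) = -1/195221 - (-233/386 + 320/193) = -1/195221 - 1*407/386 = -1/195221 - 407/386 = -79455333/75355306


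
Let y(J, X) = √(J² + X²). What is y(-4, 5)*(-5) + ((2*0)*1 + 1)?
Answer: 1 - 5*√41 ≈ -31.016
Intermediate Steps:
y(-4, 5)*(-5) + ((2*0)*1 + 1) = √((-4)² + 5²)*(-5) + ((2*0)*1 + 1) = √(16 + 25)*(-5) + (0*1 + 1) = √41*(-5) + (0 + 1) = -5*√41 + 1 = 1 - 5*√41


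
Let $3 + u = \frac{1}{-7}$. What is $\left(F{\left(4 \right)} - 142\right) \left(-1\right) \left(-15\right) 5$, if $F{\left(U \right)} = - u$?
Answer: $- \frac{72900}{7} \approx -10414.0$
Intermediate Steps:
$u = - \frac{22}{7}$ ($u = -3 + \frac{1}{-7} = -3 - \frac{1}{7} = - \frac{22}{7} \approx -3.1429$)
$F{\left(U \right)} = \frac{22}{7}$ ($F{\left(U \right)} = \left(-1\right) \left(- \frac{22}{7}\right) = \frac{22}{7}$)
$\left(F{\left(4 \right)} - 142\right) \left(-1\right) \left(-15\right) 5 = \left(\frac{22}{7} - 142\right) \left(-1\right) \left(-15\right) 5 = - \frac{972 \cdot 15 \cdot 5}{7} = \left(- \frac{972}{7}\right) 75 = - \frac{72900}{7}$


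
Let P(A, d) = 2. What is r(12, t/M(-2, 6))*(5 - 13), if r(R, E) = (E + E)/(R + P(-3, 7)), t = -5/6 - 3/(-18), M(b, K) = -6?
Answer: -8/63 ≈ -0.12698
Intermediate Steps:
t = -2/3 (t = -5*1/6 - 3*(-1/18) = -5/6 + 1/6 = -2/3 ≈ -0.66667)
r(R, E) = 2*E/(2 + R) (r(R, E) = (E + E)/(R + 2) = (2*E)/(2 + R) = 2*E/(2 + R))
r(12, t/M(-2, 6))*(5 - 13) = (2*(-2/3/(-6))/(2 + 12))*(5 - 13) = (2*(-2/3*(-1/6))/14)*(-8) = (2*(1/9)*(1/14))*(-8) = (1/63)*(-8) = -8/63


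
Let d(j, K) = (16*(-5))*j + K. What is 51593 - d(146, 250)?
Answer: 63023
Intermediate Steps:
d(j, K) = K - 80*j (d(j, K) = -80*j + K = K - 80*j)
51593 - d(146, 250) = 51593 - (250 - 80*146) = 51593 - (250 - 11680) = 51593 - 1*(-11430) = 51593 + 11430 = 63023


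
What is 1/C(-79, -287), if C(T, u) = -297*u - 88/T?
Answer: 79/6733969 ≈ 1.1732e-5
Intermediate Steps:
1/C(-79, -287) = 1/(-297*(-287) - 88/(-79)) = 1/(85239 - 88*(-1/79)) = 1/(85239 + 88/79) = 1/(6733969/79) = 79/6733969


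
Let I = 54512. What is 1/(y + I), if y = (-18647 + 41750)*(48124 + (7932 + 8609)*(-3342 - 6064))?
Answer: -1/3593360213254 ≈ -2.7829e-13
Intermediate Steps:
y = -3593360267766 (y = 23103*(48124 + 16541*(-9406)) = 23103*(48124 - 155584646) = 23103*(-155536522) = -3593360267766)
1/(y + I) = 1/(-3593360267766 + 54512) = 1/(-3593360213254) = -1/3593360213254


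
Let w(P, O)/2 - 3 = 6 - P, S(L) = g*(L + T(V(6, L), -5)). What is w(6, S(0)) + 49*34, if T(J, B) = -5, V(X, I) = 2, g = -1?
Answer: 1672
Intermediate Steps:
S(L) = 5 - L (S(L) = -(L - 5) = -(-5 + L) = 5 - L)
w(P, O) = 18 - 2*P (w(P, O) = 6 + 2*(6 - P) = 6 + (12 - 2*P) = 18 - 2*P)
w(6, S(0)) + 49*34 = (18 - 2*6) + 49*34 = (18 - 12) + 1666 = 6 + 1666 = 1672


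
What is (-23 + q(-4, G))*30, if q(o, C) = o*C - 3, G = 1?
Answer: -900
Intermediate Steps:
q(o, C) = -3 + C*o (q(o, C) = C*o - 3 = -3 + C*o)
(-23 + q(-4, G))*30 = (-23 + (-3 + 1*(-4)))*30 = (-23 + (-3 - 4))*30 = (-23 - 7)*30 = -30*30 = -900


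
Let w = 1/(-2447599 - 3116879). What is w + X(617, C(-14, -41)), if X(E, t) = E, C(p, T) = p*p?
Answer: 3433282925/5564478 ≈ 617.00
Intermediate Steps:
C(p, T) = p²
w = -1/5564478 (w = 1/(-5564478) = -1/5564478 ≈ -1.7971e-7)
w + X(617, C(-14, -41)) = -1/5564478 + 617 = 3433282925/5564478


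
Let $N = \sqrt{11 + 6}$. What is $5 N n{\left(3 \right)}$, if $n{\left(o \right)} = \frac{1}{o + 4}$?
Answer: $\frac{5 \sqrt{17}}{7} \approx 2.9451$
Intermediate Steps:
$n{\left(o \right)} = \frac{1}{4 + o}$
$N = \sqrt{17} \approx 4.1231$
$5 N n{\left(3 \right)} = \frac{5 \sqrt{17}}{4 + 3} = \frac{5 \sqrt{17}}{7}$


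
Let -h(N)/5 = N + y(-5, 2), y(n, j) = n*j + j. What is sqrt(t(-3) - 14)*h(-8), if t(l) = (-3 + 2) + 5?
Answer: 80*I*sqrt(10) ≈ 252.98*I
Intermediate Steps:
y(n, j) = j + j*n (y(n, j) = j*n + j = j + j*n)
t(l) = 4 (t(l) = -1 + 5 = 4)
h(N) = 40 - 5*N (h(N) = -5*(N + 2*(1 - 5)) = -5*(N + 2*(-4)) = -5*(N - 8) = -5*(-8 + N) = 40 - 5*N)
sqrt(t(-3) - 14)*h(-8) = sqrt(4 - 14)*(40 - 5*(-8)) = sqrt(-10)*(40 + 40) = (I*sqrt(10))*80 = 80*I*sqrt(10)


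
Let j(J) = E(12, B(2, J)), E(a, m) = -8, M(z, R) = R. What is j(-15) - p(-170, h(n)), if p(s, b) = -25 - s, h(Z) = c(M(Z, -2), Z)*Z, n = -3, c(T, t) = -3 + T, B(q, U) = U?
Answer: -153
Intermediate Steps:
j(J) = -8
h(Z) = -5*Z (h(Z) = (-3 - 2)*Z = -5*Z)
j(-15) - p(-170, h(n)) = -8 - (-25 - 1*(-170)) = -8 - (-25 + 170) = -8 - 1*145 = -8 - 145 = -153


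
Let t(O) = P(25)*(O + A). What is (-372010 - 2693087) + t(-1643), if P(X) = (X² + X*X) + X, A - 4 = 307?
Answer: -4763397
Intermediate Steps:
A = 311 (A = 4 + 307 = 311)
P(X) = X + 2*X² (P(X) = (X² + X²) + X = 2*X² + X = X + 2*X²)
t(O) = 396525 + 1275*O (t(O) = (25*(1 + 2*25))*(O + 311) = (25*(1 + 50))*(311 + O) = (25*51)*(311 + O) = 1275*(311 + O) = 396525 + 1275*O)
(-372010 - 2693087) + t(-1643) = (-372010 - 2693087) + (396525 + 1275*(-1643)) = -3065097 + (396525 - 2094825) = -3065097 - 1698300 = -4763397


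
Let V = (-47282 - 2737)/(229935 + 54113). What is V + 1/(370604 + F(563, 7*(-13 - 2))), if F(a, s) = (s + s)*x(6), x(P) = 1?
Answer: -225932359/1283044816 ≈ -0.17609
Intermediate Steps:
F(a, s) = 2*s (F(a, s) = (s + s)*1 = (2*s)*1 = 2*s)
V = -50019/284048 ≈ -0.17609
V + 1/(370604 + F(563, 7*(-13 - 2))) = -50019/284048 + 1/(370604 + 2*(7*(-13 - 2))) = -50019/284048 + 1/(370604 + 2*(7*(-15))) = -50019/284048 + 1/(370604 + 2*(-105)) = -50019/284048 + 1/(370604 - 210) = -50019/284048 + 1/370394 = -225932359/1283044816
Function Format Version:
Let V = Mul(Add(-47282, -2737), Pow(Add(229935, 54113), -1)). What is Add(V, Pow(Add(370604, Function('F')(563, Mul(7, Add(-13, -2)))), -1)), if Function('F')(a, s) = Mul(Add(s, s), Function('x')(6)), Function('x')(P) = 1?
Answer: Rational(-225932359, 1283044816) ≈ -0.17609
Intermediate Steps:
Function('F')(a, s) = Mul(2, s) (Function('F')(a, s) = Mul(Add(s, s), 1) = Mul(Mul(2, s), 1) = Mul(2, s))
V = Rational(-50019, 284048) (V = Mul(-50019, Pow(284048, -1)) = Mul(-50019, Rational(1, 284048)) = Rational(-50019, 284048) ≈ -0.17609)
Add(V, Pow(Add(370604, Function('F')(563, Mul(7, Add(-13, -2)))), -1)) = Add(Rational(-50019, 284048), Pow(Add(370604, Mul(2, Mul(7, Add(-13, -2)))), -1)) = Add(Rational(-50019, 284048), Pow(Add(370604, Mul(2, Mul(7, -15))), -1)) = Add(Rational(-50019, 284048), Pow(Add(370604, Mul(2, -105)), -1)) = Add(Rational(-50019, 284048), Pow(Add(370604, -210), -1)) = Add(Rational(-50019, 284048), Pow(370394, -1)) = Add(Rational(-50019, 284048), Rational(1, 370394)) = Rational(-225932359, 1283044816)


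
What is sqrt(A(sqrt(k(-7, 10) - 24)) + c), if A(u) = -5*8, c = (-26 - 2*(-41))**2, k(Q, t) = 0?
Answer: 6*sqrt(86) ≈ 55.642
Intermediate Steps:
c = 3136 (c = (-26 + 82)**2 = 56**2 = 3136)
A(u) = -40
sqrt(A(sqrt(k(-7, 10) - 24)) + c) = sqrt(-40 + 3136) = sqrt(3096) = 6*sqrt(86)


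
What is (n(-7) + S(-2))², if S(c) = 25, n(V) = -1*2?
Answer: 529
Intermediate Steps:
n(V) = -2
(n(-7) + S(-2))² = (-2 + 25)² = 23² = 529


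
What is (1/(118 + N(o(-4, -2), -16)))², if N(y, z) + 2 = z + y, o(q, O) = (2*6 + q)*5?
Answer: 1/19600 ≈ 5.1020e-5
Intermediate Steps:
o(q, O) = 60 + 5*q (o(q, O) = (12 + q)*5 = 60 + 5*q)
N(y, z) = -2 + y + z (N(y, z) = -2 + (z + y) = -2 + (y + z) = -2 + y + z)
(1/(118 + N(o(-4, -2), -16)))² = (1/(118 + (-2 + (60 + 5*(-4)) - 16)))² = (1/(118 + (-2 + (60 - 20) - 16)))² = (1/(118 + (-2 + 40 - 16)))² = (1/(118 + 22))² = (1/140)² = 1/19600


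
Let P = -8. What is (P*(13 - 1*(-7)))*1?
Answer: -160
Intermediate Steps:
(P*(13 - 1*(-7)))*1 = -8*(13 - 1*(-7))*1 = -8*(13 + 7)*1 = -8*20*1 = -160*1 = -160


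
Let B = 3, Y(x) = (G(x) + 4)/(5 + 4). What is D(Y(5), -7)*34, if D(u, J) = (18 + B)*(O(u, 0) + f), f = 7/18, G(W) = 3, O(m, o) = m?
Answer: 833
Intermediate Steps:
Y(x) = 7/9 (Y(x) = (3 + 4)/(5 + 4) = 7/9)
f = 7/18 (f = 7*(1/18) = 7/18 ≈ 0.38889)
D(u, J) = 49/6 + 21*u (D(u, J) = (18 + 3)*(u + 7/18) = 21*(7/18 + u) = 49/6 + 21*u)
D(Y(5), -7)*34 = (49/6 + 21*(7/9))*34 = (49/6 + 49/3)*34 = (49/2)*34 = 833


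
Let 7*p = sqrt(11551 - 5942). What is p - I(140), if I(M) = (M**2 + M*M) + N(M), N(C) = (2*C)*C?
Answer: -78400 + sqrt(5609)/7 ≈ -78389.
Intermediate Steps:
p = sqrt(5609)/7 (p = sqrt(11551 - 5942)/7 = sqrt(5609)/7 ≈ 10.699)
N(C) = 2*C**2
I(M) = 4*M**2 (I(M) = (M**2 + M*M) + 2*M**2 = (M**2 + M**2) + 2*M**2 = 2*M**2 + 2*M**2 = 4*M**2)
p - I(140) = sqrt(5609)/7 - 4*140**2 = sqrt(5609)/7 - 4*19600 = sqrt(5609)/7 - 1*78400 = sqrt(5609)/7 - 78400 = -78400 + sqrt(5609)/7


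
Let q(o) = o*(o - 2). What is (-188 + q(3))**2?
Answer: 34225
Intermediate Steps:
q(o) = o*(-2 + o)
(-188 + q(3))**2 = (-188 + 3*(-2 + 3))**2 = (-188 + 3*1)**2 = (-188 + 3)**2 = (-185)**2 = 34225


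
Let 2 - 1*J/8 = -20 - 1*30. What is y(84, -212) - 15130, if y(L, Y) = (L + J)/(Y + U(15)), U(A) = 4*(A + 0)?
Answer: -575065/38 ≈ -15133.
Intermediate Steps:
U(A) = 4*A
J = 416 (J = 16 - 8*(-20 - 1*30) = 16 - 8*(-20 - 30) = 16 - 8*(-50) = 16 + 400 = 416)
y(L, Y) = (416 + L)/(60 + Y) (y(L, Y) = (L + 416)/(Y + 4*15) = (416 + L)/(Y + 60) = (416 + L)/(60 + Y))
y(84, -212) - 15130 = (416 + 84)/(60 - 212) - 15130 = 500/(-152) - 15130 = -1/152*500 - 15130 = -125/38 - 15130 = -575065/38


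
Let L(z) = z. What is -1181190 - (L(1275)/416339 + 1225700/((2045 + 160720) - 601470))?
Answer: -43148768985584125/36530000199 ≈ -1.1812e+6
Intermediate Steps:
-1181190 - (L(1275)/416339 + 1225700/((2045 + 160720) - 601470)) = -1181190 - (1275/416339 + 1225700/((2045 + 160720) - 601470)) = -1181190 - (1275*(1/416339) + 1225700/(162765 - 601470)) = -1181190 - (1275/416339 + 1225700/(-438705)) = -1181190 - (1275/416339 + 1225700*(-1/438705)) = -1181190 - (1275/416339 - 245140/87741) = -1181190 - 1*(-101949472685/36530000199) = -1181190 + 101949472685/36530000199 = -43148768985584125/36530000199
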